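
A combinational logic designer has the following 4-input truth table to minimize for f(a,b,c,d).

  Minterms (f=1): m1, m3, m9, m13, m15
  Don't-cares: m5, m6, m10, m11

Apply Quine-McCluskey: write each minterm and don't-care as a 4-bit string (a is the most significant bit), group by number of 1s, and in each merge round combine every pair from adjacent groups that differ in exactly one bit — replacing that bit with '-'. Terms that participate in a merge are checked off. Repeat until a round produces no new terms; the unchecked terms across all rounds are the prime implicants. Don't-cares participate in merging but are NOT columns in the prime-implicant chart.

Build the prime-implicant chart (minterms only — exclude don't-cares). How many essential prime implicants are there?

2

Round 0: 0001✓ 0011✓ 0101✓ 0110 1001✓ 1010✓ 1011✓ 1101✓ 1111✓
Round 1: -001✓ -011✓ -101✓ 0-01✓ 00-1✓ 1-01✓ 1-11✓ 10-1✓ 101- 11-1✓
Round 2: --01 -0-1 1--1
PIs = {--01, -0-1, 0110, 1--1, 101-}
Coverage chart:
  m1: --01,-0-1
  m3: -0-1 ←essential
  m9: --01,-0-1,1--1
  m13: --01,1--1
  m15: 1--1 ←essential
Essential: -0-1, 1--1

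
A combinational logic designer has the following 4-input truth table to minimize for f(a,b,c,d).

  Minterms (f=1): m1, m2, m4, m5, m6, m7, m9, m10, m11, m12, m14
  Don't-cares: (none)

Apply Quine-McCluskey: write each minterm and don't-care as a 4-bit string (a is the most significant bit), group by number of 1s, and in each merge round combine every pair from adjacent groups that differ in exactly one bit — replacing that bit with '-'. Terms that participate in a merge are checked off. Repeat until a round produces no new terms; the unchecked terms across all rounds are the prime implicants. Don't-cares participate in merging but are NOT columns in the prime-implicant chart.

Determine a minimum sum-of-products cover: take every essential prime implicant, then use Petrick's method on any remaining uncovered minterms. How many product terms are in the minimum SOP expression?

Round 0: 0001✓ 0010✓ 0100✓ 0101✓ 0110✓ 0111✓ 1001✓ 1010✓ 1011✓ 1100✓ 1110✓
Round 1: -001 -010✓ -100✓ -110✓ 0-01 0-10✓ 01-0✓ 01-1✓ 010-✓ 011-✓ 1-10✓ 10-1 101- 11-0✓
Round 2: --10 -1-0 01--
PIs = {--10, -001, -1-0, 0-01, 01--, 10-1, 101-}
Coverage chart:
  m1: -001,0-01
  m2: --10 ←essential
  m4: -1-0,01--
  m5: 0-01,01--
  m6: --10,-1-0,01--
  m7: 01-- ←essential
  m9: -001,10-1
  m10: --10,101-
  m11: 10-1,101-
  m12: -1-0 ←essential
  m14: --10,-1-0
Essential: --10, -1-0, 01--
Petrick residual → -001, 10-1
Min cover (5 terms): cd' + b'c'd + bd' + a'b + ab'd

5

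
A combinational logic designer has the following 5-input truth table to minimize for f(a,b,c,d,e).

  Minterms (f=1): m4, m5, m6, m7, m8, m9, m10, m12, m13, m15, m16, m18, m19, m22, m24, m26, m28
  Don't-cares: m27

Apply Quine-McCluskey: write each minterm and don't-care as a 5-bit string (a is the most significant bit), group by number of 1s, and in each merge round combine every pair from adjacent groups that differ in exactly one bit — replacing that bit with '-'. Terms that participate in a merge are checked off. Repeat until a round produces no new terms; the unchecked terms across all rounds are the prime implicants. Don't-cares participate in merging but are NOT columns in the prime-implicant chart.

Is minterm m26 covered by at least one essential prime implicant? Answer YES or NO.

size-2^0 implicants → 00100(✓)  00101(✓)  00110(✓)  00111(✓)  01000(✓)  01001(✓)  01010(✓)  01100(✓)  01101(✓)  01111(✓)  10000(✓)  10010(✓)  10011(✓)  10110(✓)  11000(✓)  11010(✓)  11011(✓)  11100(✓)
size-2^1 implicants → -0110  -1000(✓)  -1010(✓)  -1100(✓)  0-100(✓)  0-101(✓)  0-111(✓)  001-0(✓)  001-1(✓)  0010-(✓)  0011-(✓)  01-00(✓)  01-01(✓)  010-0(✓)  0100-(✓)  011-1(✓)  0110-(✓)  1-000(✓)  1-010(✓)  1-011(✓)  10-10  100-0(✓)  1001-(✓)  11-00(✓)  110-0(✓)  1101-(✓)
size-2^2 implicants → -1-00  -10-0  0-1-1  0-10-  001--  01-0-  1-0-0  1-01-
Unchecked terms (primes): -0110, -1-00, -10-0, 0-1-1, 0-10-, 001--, 01-0-, 1-0-0, 1-01-, 10-10
Minterm coverage:
  m4 ⊆ 0-10-,001--
  m5 ⊆ 0-1-1,0-10-,001--
  m6 ⊆ -0110,001--
  m7 ⊆ 0-1-1,001--
  m8 ⊆ -1-00,-10-0,01-0-
  m9 ⊆ 01-0- [E]
  m10 ⊆ -10-0 [E]
  m12 ⊆ -1-00,0-10-,01-0-
  m13 ⊆ 0-1-1,0-10-,01-0-
  m15 ⊆ 0-1-1 [E]
  m16 ⊆ 1-0-0 [E]
  m18 ⊆ 1-0-0,1-01-,10-10
  m19 ⊆ 1-01- [E]
  m22 ⊆ -0110,10-10
  m24 ⊆ -1-00,-10-0,1-0-0
  m26 ⊆ -10-0,1-0-0,1-01-
  m28 ⊆ -1-00 [E]
E = {-1-00, -10-0, 0-1-1, 01-0-, 1-0-0, 1-01-}

YES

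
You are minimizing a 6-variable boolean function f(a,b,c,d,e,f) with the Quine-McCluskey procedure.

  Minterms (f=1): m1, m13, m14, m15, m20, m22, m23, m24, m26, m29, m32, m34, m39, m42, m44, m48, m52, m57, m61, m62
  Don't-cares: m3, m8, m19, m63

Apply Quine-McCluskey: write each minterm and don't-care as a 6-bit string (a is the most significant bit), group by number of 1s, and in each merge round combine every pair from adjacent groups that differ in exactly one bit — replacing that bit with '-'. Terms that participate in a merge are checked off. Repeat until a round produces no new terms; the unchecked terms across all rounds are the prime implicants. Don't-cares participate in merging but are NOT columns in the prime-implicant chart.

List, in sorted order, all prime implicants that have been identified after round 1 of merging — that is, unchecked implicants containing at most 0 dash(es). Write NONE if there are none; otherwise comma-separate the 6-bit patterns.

100111, 101100

size-2^0 implicants → 000001(✓)  000011(✓)  001000(✓)  001101(✓)  001110(✓)  001111(✓)  010011(✓)  010100(✓)  010110(✓)  010111(✓)  011000(✓)  011010(✓)  011101(✓)  100000(✓)  100010(✓)  100111  101010(✓)  101100  110000(✓)  110100(✓)  111001(✓)  111101(✓)  111110(✓)  111111(✓)
size-2^1 implicants → -10100  -11101  0-0011  0-1000  0-1101  0000-1  0011-1  00111-  010-11  0101-0  01011-  0110-0  1-0000  10-010  1000-0  110-00  111-01  1111-1  11111-
Unchecked terms (primes): -10100, -11101, 0-0011, 0-1000, 0-1101, 0000-1, 0011-1, 00111-, 010-11, 0101-0, 01011-, 0110-0, 1-0000, 10-010, 1000-0, 100111, 101100, 110-00, 111-01, 1111-1, 11111-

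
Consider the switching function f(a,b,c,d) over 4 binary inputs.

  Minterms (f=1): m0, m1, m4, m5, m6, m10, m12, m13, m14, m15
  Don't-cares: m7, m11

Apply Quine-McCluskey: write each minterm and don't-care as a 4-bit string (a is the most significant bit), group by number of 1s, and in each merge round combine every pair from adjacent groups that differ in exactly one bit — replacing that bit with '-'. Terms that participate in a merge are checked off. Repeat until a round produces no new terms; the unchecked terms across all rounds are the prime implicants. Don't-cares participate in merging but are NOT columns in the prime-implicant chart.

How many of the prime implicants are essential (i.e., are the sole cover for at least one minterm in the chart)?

size-2^0 implicants → 0000(✓)  0001(✓)  0100(✓)  0101(✓)  0110(✓)  0111(✓)  1010(✓)  1011(✓)  1100(✓)  1101(✓)  1110(✓)  1111(✓)
size-2^1 implicants → -100(✓)  -101(✓)  -110(✓)  -111(✓)  0-00(✓)  0-01(✓)  000-(✓)  01-0(✓)  01-1(✓)  010-(✓)  011-(✓)  1-10(✓)  1-11(✓)  101-(✓)  11-0(✓)  11-1(✓)  110-(✓)  111-(✓)
size-2^2 implicants → -1-0(✓)  -1-1(✓)  -10-(✓)  -11-(✓)  0-0-  01--(✓)  1-1-  11--(✓)
size-2^3 implicants → -1--
Unchecked terms (primes): -1--, 0-0-, 1-1-
Minterm coverage:
  m0 ⊆ 0-0- [E]
  m1 ⊆ 0-0- [E]
  m4 ⊆ -1--,0-0-
  m5 ⊆ -1--,0-0-
  m6 ⊆ -1-- [E]
  m10 ⊆ 1-1- [E]
  m12 ⊆ -1-- [E]
  m13 ⊆ -1-- [E]
  m14 ⊆ -1--,1-1-
  m15 ⊆ -1--,1-1-
E = {-1--, 0-0-, 1-1-}

3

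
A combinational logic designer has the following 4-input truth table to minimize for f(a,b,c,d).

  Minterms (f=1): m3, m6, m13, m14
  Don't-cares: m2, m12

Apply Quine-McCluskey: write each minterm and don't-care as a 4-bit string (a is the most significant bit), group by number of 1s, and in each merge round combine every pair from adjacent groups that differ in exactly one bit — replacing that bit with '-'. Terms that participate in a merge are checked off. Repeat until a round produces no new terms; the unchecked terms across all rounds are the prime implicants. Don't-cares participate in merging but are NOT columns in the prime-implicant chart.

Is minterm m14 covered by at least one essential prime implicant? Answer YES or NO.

[col 0] 0010*, 0011*, 0110*, 1100*, 1101*, 1110*
[col 1] -110, 0-10, 001-, 11-0, 110-
Prime implicants: -110, 0-10, 001-, 11-0, 110-
PI chart (minterm → PIs covering it):
  3 | 001-  (sole → essential)
  6 | -110,0-10
  13 | 110-  (sole → essential)
  14 | -110,11-0
Essential prime implicants: 001-, 110-

NO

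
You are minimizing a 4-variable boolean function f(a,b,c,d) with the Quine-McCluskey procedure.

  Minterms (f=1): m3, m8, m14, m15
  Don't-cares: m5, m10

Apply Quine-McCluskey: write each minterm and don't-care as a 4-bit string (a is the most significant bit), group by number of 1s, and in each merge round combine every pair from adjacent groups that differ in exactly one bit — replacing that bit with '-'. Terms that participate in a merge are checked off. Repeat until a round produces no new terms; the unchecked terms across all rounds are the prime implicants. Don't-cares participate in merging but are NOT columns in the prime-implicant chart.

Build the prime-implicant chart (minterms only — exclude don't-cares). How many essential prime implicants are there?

3

Round 0: 0011 0101 1000✓ 1010✓ 1110✓ 1111✓
Round 1: 1-10 10-0 111-
PIs = {0011, 0101, 1-10, 10-0, 111-}
Coverage chart:
  m3: 0011 ←essential
  m8: 10-0 ←essential
  m14: 1-10,111-
  m15: 111- ←essential
Essential: 0011, 10-0, 111-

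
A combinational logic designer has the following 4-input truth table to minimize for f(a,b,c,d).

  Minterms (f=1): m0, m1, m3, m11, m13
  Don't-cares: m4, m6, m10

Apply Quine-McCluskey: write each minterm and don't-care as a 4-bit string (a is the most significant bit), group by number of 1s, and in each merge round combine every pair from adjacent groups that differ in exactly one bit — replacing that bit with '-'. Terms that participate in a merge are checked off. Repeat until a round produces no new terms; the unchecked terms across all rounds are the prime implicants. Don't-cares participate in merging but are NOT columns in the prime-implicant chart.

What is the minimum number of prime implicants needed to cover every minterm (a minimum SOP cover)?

3

Round 0: 0000✓ 0001✓ 0011✓ 0100✓ 0110✓ 1010✓ 1011✓ 1101
Round 1: -011 0-00 00-1 000- 01-0 101-
PIs = {-011, 0-00, 00-1, 000-, 01-0, 101-, 1101}
Coverage chart:
  m0: 0-00,000-
  m1: 00-1,000-
  m3: -011,00-1
  m11: -011,101-
  m13: 1101 ←essential
Essential: 1101
Petrick residual → -011, 000-
Min cover (3 terms): b'cd + a'b'c' + abc'd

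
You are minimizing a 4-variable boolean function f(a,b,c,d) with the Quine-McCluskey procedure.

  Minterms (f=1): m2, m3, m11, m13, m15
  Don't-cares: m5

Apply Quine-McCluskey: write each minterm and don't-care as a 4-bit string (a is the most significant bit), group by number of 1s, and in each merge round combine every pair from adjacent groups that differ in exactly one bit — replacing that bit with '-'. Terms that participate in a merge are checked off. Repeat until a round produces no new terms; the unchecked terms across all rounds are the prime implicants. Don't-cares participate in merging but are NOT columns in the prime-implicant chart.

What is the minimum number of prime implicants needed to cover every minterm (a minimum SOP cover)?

[col 0] 0010*, 0011*, 0101*, 1011*, 1101*, 1111*
[col 1] -011, -101, 001-, 1-11, 11-1
Prime implicants: -011, -101, 001-, 1-11, 11-1
PI chart (minterm → PIs covering it):
  2 | 001-  (sole → essential)
  3 | -011,001-
  11 | -011,1-11
  13 | -101,11-1
  15 | 1-11,11-1
Essential prime implicants: 001-
Petrick residual → -011, 11-1
Minimum SOP uses 3 PIs: b'cd + a'b'c + abd

3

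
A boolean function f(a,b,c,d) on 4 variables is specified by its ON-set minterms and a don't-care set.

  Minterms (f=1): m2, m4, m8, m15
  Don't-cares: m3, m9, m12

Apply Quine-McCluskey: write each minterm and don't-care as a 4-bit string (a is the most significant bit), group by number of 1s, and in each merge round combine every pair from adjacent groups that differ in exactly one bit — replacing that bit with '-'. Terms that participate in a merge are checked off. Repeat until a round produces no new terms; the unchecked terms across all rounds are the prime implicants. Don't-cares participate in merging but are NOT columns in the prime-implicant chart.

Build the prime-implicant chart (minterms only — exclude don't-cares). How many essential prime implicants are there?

Round 0: 0010✓ 0011✓ 0100✓ 1000✓ 1001✓ 1100✓ 1111
Round 1: -100 001- 1-00 100-
PIs = {-100, 001-, 1-00, 100-, 1111}
Coverage chart:
  m2: 001- ←essential
  m4: -100 ←essential
  m8: 1-00,100-
  m15: 1111 ←essential
Essential: -100, 001-, 1111

3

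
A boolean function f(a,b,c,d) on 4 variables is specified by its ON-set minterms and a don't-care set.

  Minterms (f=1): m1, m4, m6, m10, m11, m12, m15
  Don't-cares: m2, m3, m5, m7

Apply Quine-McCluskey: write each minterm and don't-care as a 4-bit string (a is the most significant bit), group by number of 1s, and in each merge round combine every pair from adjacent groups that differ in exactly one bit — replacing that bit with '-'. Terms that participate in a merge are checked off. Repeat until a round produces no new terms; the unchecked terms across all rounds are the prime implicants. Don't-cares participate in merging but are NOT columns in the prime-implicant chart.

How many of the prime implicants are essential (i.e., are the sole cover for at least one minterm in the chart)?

[col 0] 0001*, 0010*, 0011*, 0100*, 0101*, 0110*, 0111*, 1010*, 1011*, 1100*, 1111*
[col 1] -010*, -011*, -100, -111*, 0-01*, 0-10*, 0-11*, 00-1*, 001-*, 01-0*, 01-1*, 010-*, 011-*, 1-11*, 101-*
[col 2] --11, -01-, 0--1, 0-1-, 01--
Prime implicants: --11, -01-, -100, 0--1, 0-1-, 01--
PI chart (minterm → PIs covering it):
  1 | 0--1  (sole → essential)
  4 | -100,01--
  6 | 0-1-,01--
  10 | -01-  (sole → essential)
  11 | --11,-01-
  12 | -100  (sole → essential)
  15 | --11  (sole → essential)
Essential prime implicants: --11, -01-, -100, 0--1

4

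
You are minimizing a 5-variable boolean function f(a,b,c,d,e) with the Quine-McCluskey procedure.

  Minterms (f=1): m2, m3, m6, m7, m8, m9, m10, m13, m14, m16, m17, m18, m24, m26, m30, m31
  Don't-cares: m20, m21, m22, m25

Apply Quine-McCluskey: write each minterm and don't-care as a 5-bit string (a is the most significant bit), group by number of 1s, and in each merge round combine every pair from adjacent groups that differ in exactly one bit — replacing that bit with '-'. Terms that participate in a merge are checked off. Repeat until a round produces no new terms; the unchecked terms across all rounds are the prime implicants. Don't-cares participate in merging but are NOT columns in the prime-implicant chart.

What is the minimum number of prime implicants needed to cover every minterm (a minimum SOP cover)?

Round 0: 00010✓ 00011✓ 00110✓ 00111✓ 01000✓ 01001✓ 01010✓ 01101✓ 01110✓ 10000✓ 10001✓ 10010✓ 10100✓ 10101✓ 10110✓ 11000✓ 11001✓ 11010✓ 11110✓ 11111✓
Round 1: -0010✓ -0110✓ -1000✓ -1001✓ -1010✓ -1110✓ 0-010✓ 0-110✓ 00-10✓ 00-11✓ 0001-✓ 0011-✓ 01-01 01-10✓ 010-0✓ 0100-✓ 1-000✓ 1-001✓ 1-010✓ 1-110✓ 10-00✓ 10-01✓ 10-10✓ 100-0✓ 1000-✓ 101-0✓ 1010-✓ 11-10✓ 110-0✓ 1100-✓ 1111-
Round 2: --010✓ --110✓ -0-10✓ -1-10✓ -10-0 -100- 0--10✓ 00-1- 1--10✓ 1-0-0 1-00- 10--0 10-0-
Round 3: ---10
PIs = {---10, -10-0, -100-, 00-1-, 01-01, 1-0-0, 1-00-, 10--0, 10-0-, 1111-}
Coverage chart:
  m2: ---10,00-1-
  m3: 00-1- ←essential
  m6: ---10,00-1-
  m7: 00-1- ←essential
  m8: -10-0,-100-
  m9: -100-,01-01
  m10: ---10,-10-0
  m13: 01-01 ←essential
  m14: ---10 ←essential
  m16: 1-0-0,1-00-,10--0,10-0-
  m17: 1-00-,10-0-
  m18: ---10,1-0-0,10--0
  m24: -10-0,-100-,1-0-0,1-00-
  m26: ---10,-10-0,1-0-0
  m30: ---10,1111-
  m31: 1111- ←essential
Essential: ---10, 00-1-, 01-01, 1111-
Petrick residual → -10-0, 1-00-
Min cover (6 terms): de' + bc'e' + a'b'd + a'bd'e + ac'd' + abcd

6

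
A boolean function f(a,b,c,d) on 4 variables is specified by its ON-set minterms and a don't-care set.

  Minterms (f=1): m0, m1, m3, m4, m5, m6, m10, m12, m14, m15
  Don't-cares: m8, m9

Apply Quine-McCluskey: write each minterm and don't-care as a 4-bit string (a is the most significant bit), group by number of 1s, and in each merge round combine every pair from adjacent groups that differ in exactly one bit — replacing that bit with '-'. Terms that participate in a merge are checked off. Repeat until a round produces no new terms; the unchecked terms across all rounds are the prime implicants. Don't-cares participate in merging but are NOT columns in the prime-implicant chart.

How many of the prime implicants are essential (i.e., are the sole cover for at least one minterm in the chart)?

5

Round 0: 0000✓ 0001✓ 0011✓ 0100✓ 0101✓ 0110✓ 1000✓ 1001✓ 1010✓ 1100✓ 1110✓ 1111✓
Round 1: -000✓ -001✓ -100✓ -110✓ 0-00✓ 0-01✓ 00-1 000-✓ 01-0✓ 010-✓ 1-00✓ 1-10✓ 10-0✓ 100-✓ 11-0✓ 111-
Round 2: --00 -00- -1-0 0-0- 1--0
PIs = {--00, -00-, -1-0, 0-0-, 00-1, 1--0, 111-}
Coverage chart:
  m0: --00,-00-,0-0-
  m1: -00-,0-0-,00-1
  m3: 00-1 ←essential
  m4: --00,-1-0,0-0-
  m5: 0-0- ←essential
  m6: -1-0 ←essential
  m10: 1--0 ←essential
  m12: --00,-1-0,1--0
  m14: -1-0,1--0,111-
  m15: 111- ←essential
Essential: -1-0, 0-0-, 00-1, 1--0, 111-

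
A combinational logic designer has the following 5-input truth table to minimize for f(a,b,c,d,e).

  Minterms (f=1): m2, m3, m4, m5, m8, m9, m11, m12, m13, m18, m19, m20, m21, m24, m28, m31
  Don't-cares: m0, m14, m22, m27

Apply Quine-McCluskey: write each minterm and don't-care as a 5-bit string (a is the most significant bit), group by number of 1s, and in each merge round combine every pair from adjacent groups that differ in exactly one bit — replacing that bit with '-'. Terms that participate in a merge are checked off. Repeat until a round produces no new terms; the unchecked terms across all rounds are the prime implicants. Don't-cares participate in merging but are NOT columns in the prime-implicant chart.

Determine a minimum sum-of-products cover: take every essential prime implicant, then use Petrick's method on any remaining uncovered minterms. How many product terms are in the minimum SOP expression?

6

size-2^0 implicants → 00000(✓)  00010(✓)  00011(✓)  00100(✓)  00101(✓)  01000(✓)  01001(✓)  01011(✓)  01100(✓)  01101(✓)  01110(✓)  10010(✓)  10011(✓)  10100(✓)  10101(✓)  10110(✓)  11000(✓)  11011(✓)  11100(✓)  11111(✓)
size-2^1 implicants → -0010(✓)  -0011(✓)  -0100(✓)  -0101(✓)  -1000(✓)  -1011(✓)  -1100(✓)  0-000(✓)  0-011(✓)  0-100(✓)  0-101(✓)  00-00(✓)  000-0  0001-(✓)  0010-(✓)  01-00(✓)  01-01(✓)  010-1  0100-(✓)  011-0  0110-(✓)  1-011(✓)  1-100(✓)  10-10  1001-(✓)  101-0  1010-(✓)  11-00(✓)  11-11
size-2^2 implicants → --011  --100  -001-  -010-  -1-00  0--00  0-10-  01-0-
Unchecked terms (primes): --011, --100, -001-, -010-, -1-00, 0--00, 0-10-, 000-0, 01-0-, 010-1, 011-0, 10-10, 101-0, 11-11
Minterm coverage:
  m2 ⊆ -001-,000-0
  m3 ⊆ --011,-001-
  m4 ⊆ --100,-010-,0--00,0-10-
  m5 ⊆ -010-,0-10-
  m8 ⊆ -1-00,0--00,01-0-
  m9 ⊆ 01-0-,010-1
  m11 ⊆ --011,010-1
  m12 ⊆ --100,-1-00,0--00,0-10-,01-0-,011-0
  m13 ⊆ 0-10-,01-0-
  m18 ⊆ -001-,10-10
  m19 ⊆ --011,-001-
  m20 ⊆ --100,-010-,101-0
  m21 ⊆ -010- [E]
  m24 ⊆ -1-00 [E]
  m28 ⊆ --100,-1-00
  m31 ⊆ 11-11 [E]
E = {-010-, -1-00, 11-11}
Petrick residual → --011, -001-, 01-0-
Cover = c'de + b'c'd + b'cd' + bd'e' + a'bd' + abde  |cover|=6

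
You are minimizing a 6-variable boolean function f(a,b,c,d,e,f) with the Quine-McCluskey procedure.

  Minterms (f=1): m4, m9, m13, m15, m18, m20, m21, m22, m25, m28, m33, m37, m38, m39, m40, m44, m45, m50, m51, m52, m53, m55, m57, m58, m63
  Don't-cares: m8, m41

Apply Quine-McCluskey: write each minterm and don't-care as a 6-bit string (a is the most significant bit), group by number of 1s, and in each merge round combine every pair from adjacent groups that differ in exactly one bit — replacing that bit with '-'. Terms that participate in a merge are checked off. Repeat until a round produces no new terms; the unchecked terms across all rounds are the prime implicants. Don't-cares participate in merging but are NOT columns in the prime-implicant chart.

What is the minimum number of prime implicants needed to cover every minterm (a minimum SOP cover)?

12

Round 0: 000100✓ 001000✓ 001001✓ 001101✓ 001111✓ 010010✓ 010100✓ 010101✓ 010110✓ 011001✓ 011100✓ 100001✓ 100101✓ 100110✓ 100111✓ 101000✓ 101001✓ 101100✓ 101101✓ 110010✓ 110011✓ 110100✓ 110101✓ 110111✓ 111001✓ 111010✓ 111111✓
Round 1: -01000✓ -01001✓ -01101✓ -10010 -10100✓ -10101✓ -11001✓ 0-0100 0-1001✓ 001-01✓ 00100-✓ 0011-1 01-100 010-10 0101-0 01010-✓ 1-0101✓ 1-0111✓ 1-1001✓ 10-001✓ 10-101✓ 100-01✓ 1001-1✓ 10011- 101-00✓ 101-01✓ 10100-✓ 10110-✓ 11-010 11-111 110-11 11001- 1101-1✓ 11010-✓
Round 2: --1001 -01-01 -0100- -1010- 1-01-1 10--01 101-0-
PIs = {--1001, -01-01, -0100-, -10010, -1010-, 0-0100, 0011-1, 01-100, 010-10, 0101-0, 1-01-1, 10--01, 10011-, 101-0-, 11-010, 11-111, 110-11, 11001-}
Coverage chart:
  m4: 0-0100 ←essential
  m9: --1001,-01-01,-0100-
  m13: -01-01,0011-1
  m15: 0011-1 ←essential
  m18: -10010,010-10
  m20: -1010-,0-0100,01-100,0101-0
  m21: -1010- ←essential
  m22: 010-10,0101-0
  m25: --1001 ←essential
  m28: 01-100 ←essential
  m33: 10--01 ←essential
  m37: 1-01-1,10--01
  m38: 10011- ←essential
  m39: 1-01-1,10011-
  m40: -0100-,101-0-
  m44: 101-0- ←essential
  m45: -01-01,10--01,101-0-
  m50: -10010,11-010,11001-
  m51: 110-11,11001-
  m52: -1010- ←essential
  m53: -1010-,1-01-1
  m55: 1-01-1,11-111,110-11
  m57: --1001 ←essential
  m58: 11-010 ←essential
  m63: 11-111 ←essential
Essential: --1001, -1010-, 0-0100, 0011-1, 01-100, 10--01, 10011-, 101-0-, 11-010, 11-111
Petrick residual → 010-10, 110-11
Min cover (12 terms): cd'e'f + bc'de' + a'c'de'f' + a'b'cdf + a'bde'f' + a'bc'ef' + ab'e'f + ab'c'de + ab'ce' + abd'ef' + abdef + abc'ef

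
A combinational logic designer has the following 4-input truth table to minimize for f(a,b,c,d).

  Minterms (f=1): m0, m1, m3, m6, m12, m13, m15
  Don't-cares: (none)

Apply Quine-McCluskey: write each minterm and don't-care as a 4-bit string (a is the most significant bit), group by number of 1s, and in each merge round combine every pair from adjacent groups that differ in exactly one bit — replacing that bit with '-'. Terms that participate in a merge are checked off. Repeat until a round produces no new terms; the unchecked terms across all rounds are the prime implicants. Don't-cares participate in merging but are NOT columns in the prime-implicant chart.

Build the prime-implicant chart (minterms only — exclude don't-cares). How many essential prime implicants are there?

5

size-2^0 implicants → 0000(✓)  0001(✓)  0011(✓)  0110  1100(✓)  1101(✓)  1111(✓)
size-2^1 implicants → 00-1  000-  11-1  110-
Unchecked terms (primes): 00-1, 000-, 0110, 11-1, 110-
Minterm coverage:
  m0 ⊆ 000- [E]
  m1 ⊆ 00-1,000-
  m3 ⊆ 00-1 [E]
  m6 ⊆ 0110 [E]
  m12 ⊆ 110- [E]
  m13 ⊆ 11-1,110-
  m15 ⊆ 11-1 [E]
E = {00-1, 000-, 0110, 11-1, 110-}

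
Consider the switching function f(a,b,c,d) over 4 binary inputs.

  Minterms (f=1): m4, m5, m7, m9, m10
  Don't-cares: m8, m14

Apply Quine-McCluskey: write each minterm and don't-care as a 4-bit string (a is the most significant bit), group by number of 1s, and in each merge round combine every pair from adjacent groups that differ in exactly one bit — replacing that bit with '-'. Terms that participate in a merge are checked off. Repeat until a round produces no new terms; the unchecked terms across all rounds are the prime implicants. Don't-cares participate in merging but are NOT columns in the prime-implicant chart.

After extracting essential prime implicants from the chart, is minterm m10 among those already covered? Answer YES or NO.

size-2^0 implicants → 0100(✓)  0101(✓)  0111(✓)  1000(✓)  1001(✓)  1010(✓)  1110(✓)
size-2^1 implicants → 01-1  010-  1-10  10-0  100-
Unchecked terms (primes): 01-1, 010-, 1-10, 10-0, 100-
Minterm coverage:
  m4 ⊆ 010- [E]
  m5 ⊆ 01-1,010-
  m7 ⊆ 01-1 [E]
  m9 ⊆ 100- [E]
  m10 ⊆ 1-10,10-0
E = {01-1, 010-, 100-}

NO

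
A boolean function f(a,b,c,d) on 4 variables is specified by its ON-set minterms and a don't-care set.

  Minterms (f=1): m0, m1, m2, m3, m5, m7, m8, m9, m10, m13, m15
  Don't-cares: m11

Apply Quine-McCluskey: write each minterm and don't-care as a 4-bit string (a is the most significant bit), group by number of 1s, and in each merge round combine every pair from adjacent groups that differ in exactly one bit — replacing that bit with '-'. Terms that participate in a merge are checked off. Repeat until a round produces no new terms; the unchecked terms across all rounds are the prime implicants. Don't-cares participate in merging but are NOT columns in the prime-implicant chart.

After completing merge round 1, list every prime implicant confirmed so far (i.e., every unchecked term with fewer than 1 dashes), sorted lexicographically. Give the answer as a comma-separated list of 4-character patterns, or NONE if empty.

NONE

size-2^0 implicants → 0000(✓)  0001(✓)  0010(✓)  0011(✓)  0101(✓)  0111(✓)  1000(✓)  1001(✓)  1010(✓)  1011(✓)  1101(✓)  1111(✓)
size-2^1 implicants → -000(✓)  -001(✓)  -010(✓)  -011(✓)  -101(✓)  -111(✓)  0-01(✓)  0-11(✓)  00-0(✓)  00-1(✓)  000-(✓)  001-(✓)  01-1(✓)  1-01(✓)  1-11(✓)  10-0(✓)  10-1(✓)  100-(✓)  101-(✓)  11-1(✓)
size-2^2 implicants → --01(✓)  --11(✓)  -0-0(✓)  -0-1(✓)  -00-(✓)  -01-(✓)  -1-1(✓)  0--1(✓)  00--(✓)  1--1(✓)  10--(✓)
size-2^3 implicants → ---1  -0--
Unchecked terms (primes): ---1, -0--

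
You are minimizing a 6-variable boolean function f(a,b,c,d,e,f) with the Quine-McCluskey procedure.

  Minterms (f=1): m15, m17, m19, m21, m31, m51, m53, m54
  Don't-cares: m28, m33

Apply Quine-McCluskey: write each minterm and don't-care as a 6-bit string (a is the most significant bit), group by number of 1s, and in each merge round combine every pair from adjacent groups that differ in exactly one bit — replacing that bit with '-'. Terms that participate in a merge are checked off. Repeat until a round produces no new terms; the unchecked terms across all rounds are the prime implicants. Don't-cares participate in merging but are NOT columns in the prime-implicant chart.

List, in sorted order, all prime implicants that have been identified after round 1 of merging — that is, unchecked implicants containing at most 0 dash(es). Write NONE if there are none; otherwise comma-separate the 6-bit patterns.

011100, 100001, 110110

size-2^0 implicants → 001111(✓)  010001(✓)  010011(✓)  010101(✓)  011100  011111(✓)  100001  110011(✓)  110101(✓)  110110
size-2^1 implicants → -10011  -10101  0-1111  010-01  0100-1
Unchecked terms (primes): -10011, -10101, 0-1111, 010-01, 0100-1, 011100, 100001, 110110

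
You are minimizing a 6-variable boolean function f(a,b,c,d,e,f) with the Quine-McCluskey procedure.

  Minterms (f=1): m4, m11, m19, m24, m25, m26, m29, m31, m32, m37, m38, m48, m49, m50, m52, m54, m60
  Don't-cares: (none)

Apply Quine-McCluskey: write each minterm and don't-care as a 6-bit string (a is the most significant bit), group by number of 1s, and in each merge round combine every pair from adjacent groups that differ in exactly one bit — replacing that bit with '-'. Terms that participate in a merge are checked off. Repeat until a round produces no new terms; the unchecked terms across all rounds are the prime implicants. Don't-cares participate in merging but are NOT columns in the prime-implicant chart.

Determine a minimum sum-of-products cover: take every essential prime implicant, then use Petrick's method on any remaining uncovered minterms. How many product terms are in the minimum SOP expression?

Round 0: 000100 001011 010011 011000✓ 011001✓ 011010✓ 011101✓ 011111✓ 100000✓ 100101 100110✓ 110000✓ 110001✓ 110010✓ 110100✓ 110110✓ 111100✓
Round 1: 011-01 0110-0 01100- 0111-1 1-0000 1-0110 11-100 110-00✓ 110-10✓ 1100-0✓ 11000- 1101-0✓
Round 2: 110--0
PIs = {000100, 001011, 010011, 011-01, 0110-0, 01100-, 0111-1, 1-0000, 1-0110, 100101, 11-100, 110--0, 11000-}
Coverage chart:
  m4: 000100 ←essential
  m11: 001011 ←essential
  m19: 010011 ←essential
  m24: 0110-0,01100-
  m25: 011-01,01100-
  m26: 0110-0 ←essential
  m29: 011-01,0111-1
  m31: 0111-1 ←essential
  m32: 1-0000 ←essential
  m37: 100101 ←essential
  m38: 1-0110 ←essential
  m48: 1-0000,110--0,11000-
  m49: 11000- ←essential
  m50: 110--0 ←essential
  m52: 11-100,110--0
  m54: 1-0110,110--0
  m60: 11-100 ←essential
Essential: 000100, 001011, 010011, 0110-0, 0111-1, 1-0000, 1-0110, 100101, 11-100, 110--0, 11000-
Petrick residual → 011-01
Min cover (12 terms): a'b'c'de'f' + a'b'cd'ef + a'bc'd'ef + a'bce'f + a'bcd'f' + a'bcdf + ac'd'e'f' + ac'def' + ab'c'de'f + abde'f' + abc'f' + abc'd'e'

12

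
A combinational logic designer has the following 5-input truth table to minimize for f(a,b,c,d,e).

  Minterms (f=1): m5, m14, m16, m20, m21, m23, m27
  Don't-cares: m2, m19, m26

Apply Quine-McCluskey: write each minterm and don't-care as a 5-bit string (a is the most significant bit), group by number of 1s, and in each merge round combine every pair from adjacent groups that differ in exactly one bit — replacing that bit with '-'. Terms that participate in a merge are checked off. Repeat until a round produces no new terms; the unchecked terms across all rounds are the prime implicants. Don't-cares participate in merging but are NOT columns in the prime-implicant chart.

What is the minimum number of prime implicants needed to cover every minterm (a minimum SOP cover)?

5

size-2^0 implicants → 00010  00101(✓)  01110  10000(✓)  10011(✓)  10100(✓)  10101(✓)  10111(✓)  11010(✓)  11011(✓)
size-2^1 implicants → -0101  1-011  10-00  10-11  101-1  1010-  1101-
Unchecked terms (primes): -0101, 00010, 01110, 1-011, 10-00, 10-11, 101-1, 1010-, 1101-
Minterm coverage:
  m5 ⊆ -0101 [E]
  m14 ⊆ 01110 [E]
  m16 ⊆ 10-00 [E]
  m20 ⊆ 10-00,1010-
  m21 ⊆ -0101,101-1,1010-
  m23 ⊆ 10-11,101-1
  m27 ⊆ 1-011,1101-
E = {-0101, 01110, 10-00}
Petrick residual → 1-011, 10-11
Cover = b'cd'e + a'bcde' + ac'de + ab'd'e' + ab'de  |cover|=5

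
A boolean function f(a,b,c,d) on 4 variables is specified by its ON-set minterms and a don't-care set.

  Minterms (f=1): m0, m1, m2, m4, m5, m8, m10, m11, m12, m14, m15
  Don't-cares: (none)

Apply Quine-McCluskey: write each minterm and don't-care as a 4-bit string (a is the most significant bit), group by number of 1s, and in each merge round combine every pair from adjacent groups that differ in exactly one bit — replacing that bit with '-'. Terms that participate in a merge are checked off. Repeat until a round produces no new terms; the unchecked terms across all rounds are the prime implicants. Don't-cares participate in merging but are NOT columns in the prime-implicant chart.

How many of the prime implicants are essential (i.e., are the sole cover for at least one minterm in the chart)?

[col 0] 0000*, 0001*, 0010*, 0100*, 0101*, 1000*, 1010*, 1011*, 1100*, 1110*, 1111*
[col 1] -000*, -010*, -100*, 0-00*, 0-01*, 00-0*, 000-*, 010-*, 1-00*, 1-10*, 1-11*, 10-0*, 101-*, 11-0*, 111-*
[col 2] --00, -0-0, 0-0-, 1--0, 1-1-
Prime implicants: --00, -0-0, 0-0-, 1--0, 1-1-
PI chart (minterm → PIs covering it):
  0 | --00,-0-0,0-0-
  1 | 0-0-  (sole → essential)
  2 | -0-0  (sole → essential)
  4 | --00,0-0-
  5 | 0-0-  (sole → essential)
  8 | --00,-0-0,1--0
  10 | -0-0,1--0,1-1-
  11 | 1-1-  (sole → essential)
  12 | --00,1--0
  14 | 1--0,1-1-
  15 | 1-1-  (sole → essential)
Essential prime implicants: -0-0, 0-0-, 1-1-

3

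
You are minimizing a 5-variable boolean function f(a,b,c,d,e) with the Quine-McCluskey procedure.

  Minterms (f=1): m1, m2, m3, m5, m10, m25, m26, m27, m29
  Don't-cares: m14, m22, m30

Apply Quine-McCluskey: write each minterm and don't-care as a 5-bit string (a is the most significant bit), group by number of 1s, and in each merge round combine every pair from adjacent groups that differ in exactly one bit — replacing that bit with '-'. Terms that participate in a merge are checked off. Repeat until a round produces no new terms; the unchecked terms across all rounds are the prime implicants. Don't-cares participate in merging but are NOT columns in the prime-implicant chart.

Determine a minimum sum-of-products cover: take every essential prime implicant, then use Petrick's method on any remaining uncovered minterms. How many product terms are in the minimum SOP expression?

5

Round 0: 00001✓ 00010✓ 00011✓ 00101✓ 01010✓ 01110✓ 10110✓ 11001✓ 11010✓ 11011✓ 11101✓ 11110✓
Round 1: -1010✓ -1110✓ 0-010 00-01 000-1 0001- 01-10✓ 1-110 11-01 11-10✓ 110-1 1101-
Round 2: -1-10
PIs = {-1-10, 0-010, 00-01, 000-1, 0001-, 1-110, 11-01, 110-1, 1101-}
Coverage chart:
  m1: 00-01,000-1
  m2: 0-010,0001-
  m3: 000-1,0001-
  m5: 00-01 ←essential
  m10: -1-10,0-010
  m25: 11-01,110-1
  m26: -1-10,1101-
  m27: 110-1,1101-
  m29: 11-01 ←essential
Essential: 00-01, 11-01
Petrick residual → -1-10, 0001-, 110-1
Min cover (5 terms): bde' + a'b'd'e + a'b'c'd + abd'e + abc'e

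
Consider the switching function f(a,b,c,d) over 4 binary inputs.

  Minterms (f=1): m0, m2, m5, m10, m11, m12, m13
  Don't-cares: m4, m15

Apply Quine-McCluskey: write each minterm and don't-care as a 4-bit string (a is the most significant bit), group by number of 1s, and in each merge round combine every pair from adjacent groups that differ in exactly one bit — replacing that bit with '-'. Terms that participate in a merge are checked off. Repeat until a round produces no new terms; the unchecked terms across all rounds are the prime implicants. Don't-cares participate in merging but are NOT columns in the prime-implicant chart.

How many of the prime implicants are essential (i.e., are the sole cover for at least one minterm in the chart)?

1

Round 0: 0000✓ 0010✓ 0100✓ 0101✓ 1010✓ 1011✓ 1100✓ 1101✓ 1111✓
Round 1: -010 -100✓ -101✓ 0-00 00-0 010-✓ 1-11 101- 11-1 110-✓
Round 2: -10-
PIs = {-010, -10-, 0-00, 00-0, 1-11, 101-, 11-1}
Coverage chart:
  m0: 0-00,00-0
  m2: -010,00-0
  m5: -10- ←essential
  m10: -010,101-
  m11: 1-11,101-
  m12: -10- ←essential
  m13: -10-,11-1
Essential: -10-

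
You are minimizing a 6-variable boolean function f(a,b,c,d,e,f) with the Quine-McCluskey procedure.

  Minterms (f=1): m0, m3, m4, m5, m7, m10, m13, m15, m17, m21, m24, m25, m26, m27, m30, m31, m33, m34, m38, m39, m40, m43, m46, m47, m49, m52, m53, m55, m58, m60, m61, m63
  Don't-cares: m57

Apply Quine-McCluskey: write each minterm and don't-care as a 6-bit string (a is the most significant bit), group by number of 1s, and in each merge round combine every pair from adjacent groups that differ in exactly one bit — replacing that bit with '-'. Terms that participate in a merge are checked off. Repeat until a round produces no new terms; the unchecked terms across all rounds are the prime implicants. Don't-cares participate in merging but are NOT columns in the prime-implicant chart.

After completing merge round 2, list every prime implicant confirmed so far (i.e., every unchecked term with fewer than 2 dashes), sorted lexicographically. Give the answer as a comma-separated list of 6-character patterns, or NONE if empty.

size-2^0 implicants → 000000(✓)  000011(✓)  000100(✓)  000101(✓)  000111(✓)  001010(✓)  001101(✓)  001111(✓)  010001(✓)  010101(✓)  011000(✓)  011001(✓)  011010(✓)  011011(✓)  011110(✓)  011111(✓)  100001(✓)  100010(✓)  100110(✓)  100111(✓)  101000  101011(✓)  101110(✓)  101111(✓)  110001(✓)  110100(✓)  110101(✓)  110111(✓)  111001(✓)  111010(✓)  111100(✓)  111101(✓)  111111(✓)
size-2^1 implicants → -00111(✓)  -01111(✓)  -10001(✓)  -10101(✓)  -11001(✓)  -11010  -11111(✓)  0-0101  0-1010  0-1111(✓)  00-101(✓)  00-111(✓)  000-00  000-11  0001-1(✓)  00010-  0011-1(✓)  01-001(✓)  010-01(✓)  011-10(✓)  011-11(✓)  0110-0(✓)  0110-1(✓)  01100-(✓)  01101-(✓)  01111-(✓)  1-0001  1-0111(✓)  1-1111(✓)  10-110(✓)  10-111(✓)  100-10  10011-(✓)  101-11  10111-(✓)  11-001(✓)  11-100(✓)  11-101(✓)  11-111(✓)  110-01(✓)  1101-1(✓)  11010-(✓)  111-01(✓)  1111-1(✓)  11110-(✓)
size-2^2 implicants → --1111  -0-111  -1-001  -10-01  00-1-1  011-1-  0110--  1--111  10-11-  11--01  11-1-1  11-10-
Unchecked terms (primes): --1111, -0-111, -1-001, -10-01, -11010, 0-0101, 0-1010, 00-1-1, 000-00, 000-11, 00010-, 011-1-, 0110--, 1--111, 1-0001, 10-11-, 100-10, 101-11, 101000, 11--01, 11-1-1, 11-10-

-11010, 0-0101, 0-1010, 000-00, 000-11, 00010-, 1-0001, 100-10, 101-11, 101000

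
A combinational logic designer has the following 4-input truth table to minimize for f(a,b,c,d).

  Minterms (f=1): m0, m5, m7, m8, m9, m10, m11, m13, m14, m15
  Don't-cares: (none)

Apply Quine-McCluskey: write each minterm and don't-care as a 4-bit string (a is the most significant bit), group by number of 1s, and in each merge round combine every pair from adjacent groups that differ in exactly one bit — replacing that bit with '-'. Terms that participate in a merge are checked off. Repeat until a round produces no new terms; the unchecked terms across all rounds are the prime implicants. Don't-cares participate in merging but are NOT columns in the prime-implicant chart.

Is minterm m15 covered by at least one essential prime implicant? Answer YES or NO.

Round 0: 0000✓ 0101✓ 0111✓ 1000✓ 1001✓ 1010✓ 1011✓ 1101✓ 1110✓ 1111✓
Round 1: -000 -101✓ -111✓ 01-1✓ 1-01✓ 1-10✓ 1-11✓ 10-0✓ 10-1✓ 100-✓ 101-✓ 11-1✓ 111-✓
Round 2: -1-1 1--1 1-1- 10--
PIs = {-000, -1-1, 1--1, 1-1-, 10--}
Coverage chart:
  m0: -000 ←essential
  m5: -1-1 ←essential
  m7: -1-1 ←essential
  m8: -000,10--
  m9: 1--1,10--
  m10: 1-1-,10--
  m11: 1--1,1-1-,10--
  m13: -1-1,1--1
  m14: 1-1- ←essential
  m15: -1-1,1--1,1-1-
Essential: -000, -1-1, 1-1-

YES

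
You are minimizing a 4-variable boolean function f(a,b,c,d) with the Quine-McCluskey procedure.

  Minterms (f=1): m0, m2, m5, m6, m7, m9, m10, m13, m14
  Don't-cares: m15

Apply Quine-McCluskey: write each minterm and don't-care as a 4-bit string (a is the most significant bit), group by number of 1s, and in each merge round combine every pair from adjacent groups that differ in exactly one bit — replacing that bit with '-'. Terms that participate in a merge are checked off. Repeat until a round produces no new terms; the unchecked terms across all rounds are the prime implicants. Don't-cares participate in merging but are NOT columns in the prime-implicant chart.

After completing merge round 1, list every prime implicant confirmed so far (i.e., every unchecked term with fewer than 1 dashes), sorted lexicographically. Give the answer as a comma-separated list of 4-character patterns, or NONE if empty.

NONE

Round 0: 0000✓ 0010✓ 0101✓ 0110✓ 0111✓ 1001✓ 1010✓ 1101✓ 1110✓ 1111✓
Round 1: -010✓ -101✓ -110✓ -111✓ 0-10✓ 00-0 01-1✓ 011-✓ 1-01 1-10✓ 11-1✓ 111-✓
Round 2: --10 -1-1 -11-
PIs = {--10, -1-1, -11-, 00-0, 1-01}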